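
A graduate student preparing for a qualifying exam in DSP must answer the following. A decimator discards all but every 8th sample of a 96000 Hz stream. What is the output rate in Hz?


Decimation reduces the sample rate:
fs_out = fs_in / M
       = 96000 / 8
       = 12000.0 Hz

12000.0 Hz


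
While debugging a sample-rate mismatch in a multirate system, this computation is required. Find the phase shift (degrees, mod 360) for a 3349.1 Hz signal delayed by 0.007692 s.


Phase shift from frequency and time delay:
phi = 360 * f * t_delay
    = 360 * 3349.1 * 0.007692
    = 9274.06 degrees
    mod 360 = 274.06 degrees

274.06 degrees


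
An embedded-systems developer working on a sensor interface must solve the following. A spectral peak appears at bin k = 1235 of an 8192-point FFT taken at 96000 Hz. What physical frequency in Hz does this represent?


Frequency of DFT bin k:
f_k = k * fs / N
    = 1235 * 96000 / 8192
    = 118560000 / 8192
    = 14472.656 Hz

14472.656 Hz


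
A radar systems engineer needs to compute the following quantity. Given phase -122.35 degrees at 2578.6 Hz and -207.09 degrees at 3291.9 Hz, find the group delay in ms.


Group delay from phase difference:
tau = -d(phi)/d(omega)
d(phi) = -84.74 deg = -1.478992 rad
d(omega) = 2*pi*(3291.9 - 2578.6) = 4481.7961 rad/s
tau = -(-1.478992) / 4481.7961
    = 0.33 ms

0.33 ms


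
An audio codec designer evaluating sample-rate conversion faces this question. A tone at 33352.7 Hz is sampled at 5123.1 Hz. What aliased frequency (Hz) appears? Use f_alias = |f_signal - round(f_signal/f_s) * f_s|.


Compute the nearest integer multiple of fs to the signal:
n = round(33352.7 / 5123.1) = 7
f_alias = |33352.7 - 7 * 5123.1|
        = |33352.7 - 35861.7|
        = 2509.0 Hz

2509.0


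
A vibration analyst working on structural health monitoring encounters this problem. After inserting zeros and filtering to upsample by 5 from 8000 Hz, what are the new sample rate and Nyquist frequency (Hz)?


Step 1 — output sample rate after interpolation by L:
fs_out = L * fs_in = 5 * 8000 = 40000 Hz

Step 2 — Nyquist frequency of the output stream:
f_Nyq = fs_out / 2 = 40000 / 2 = 20000.0 Hz

fs_out = 40000 Hz; f_Nyquist = 20000.0 Hz


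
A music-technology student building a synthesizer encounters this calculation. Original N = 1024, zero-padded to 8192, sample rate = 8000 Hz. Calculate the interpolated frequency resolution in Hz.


Frequency resolution after zero-padding:
N_padded = 1024 * 8 = 8192
df = fs / N_padded
   = 8000 / 8192
   = 0.9766 Hz

0.9766 Hz


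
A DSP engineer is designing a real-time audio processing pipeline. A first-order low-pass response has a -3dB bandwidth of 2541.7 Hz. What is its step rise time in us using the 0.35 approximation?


Rise time from bandwidth relationship:
tr = 0.35 / BW
   = 0.35 / 2541.7
   = 0.0001377031121 s
   = 137.7031 us

137.7031 us


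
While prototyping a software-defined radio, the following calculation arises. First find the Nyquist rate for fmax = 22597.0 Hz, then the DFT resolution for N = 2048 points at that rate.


Step 1 — Nyquist sampling rate:
fs = 2 * fmax = 2 * 22597.0 = 45194.0 Hz

Step 2 — DFT bin spacing:
df = fs / N = 45194.0 / 2048 = 22.0674 Hz

22.0674 Hz


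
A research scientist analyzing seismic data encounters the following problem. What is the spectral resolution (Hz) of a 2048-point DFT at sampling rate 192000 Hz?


DFT frequency resolution:
df = fs / N
   = 192000 / 2048
   = 93.75 Hz

93.75 Hz


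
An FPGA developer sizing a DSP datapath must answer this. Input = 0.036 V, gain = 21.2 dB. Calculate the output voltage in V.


Output voltage from dB gain:
V_out = V_in * 10^(gain_dB / 20)
      = 0.036 * 10^(21.2 / 20)
      = 0.036 * 11.481536
      = 0.4133 V

0.4133 V


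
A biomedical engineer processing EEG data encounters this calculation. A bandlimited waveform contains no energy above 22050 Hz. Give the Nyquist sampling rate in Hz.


The Nyquist rate is twice the maximum frequency component.
fs_min = 2 * fmax
      = 2 * 22050
      = 44100 Hz

44100


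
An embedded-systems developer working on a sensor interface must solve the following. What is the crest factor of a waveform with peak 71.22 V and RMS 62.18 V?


Crest factor is the ratio of peak to RMS:
CF = V_peak / V_rms
   = 71.22 / 62.18
   = 1.1454

1.1454


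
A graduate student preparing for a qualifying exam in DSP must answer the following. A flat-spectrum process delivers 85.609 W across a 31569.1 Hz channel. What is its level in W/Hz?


Power spectral density:
PSD = P / BW
    = 85.609 / 31569.1
    = 0.0027118 W/Hz

0.0027118 W/Hz


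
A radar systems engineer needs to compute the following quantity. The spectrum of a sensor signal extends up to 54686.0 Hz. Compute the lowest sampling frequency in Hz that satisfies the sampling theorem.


The Nyquist rate is twice the maximum frequency component.
fs_min = 2 * fmax
      = 2 * 54686.0
      = 109372.0 Hz

109372.0


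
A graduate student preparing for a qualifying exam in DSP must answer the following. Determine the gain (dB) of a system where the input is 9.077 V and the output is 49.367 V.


Voltage gain in dB:
G = 20 * log10(Vout / Vin)
  = 20 * log10(49.367 / 9.077)
  = 20 * log10(5.438691)
  = 20 * 0.735494
  = 14.71 dB

14.71 dB


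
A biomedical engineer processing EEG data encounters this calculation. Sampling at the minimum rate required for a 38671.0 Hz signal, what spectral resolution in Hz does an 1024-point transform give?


Step 1 — Nyquist sampling rate:
fs = 2 * fmax = 2 * 38671.0 = 77342.0 Hz

Step 2 — DFT bin spacing:
df = fs / N = 77342.0 / 1024 = 75.5293 Hz

75.5293 Hz


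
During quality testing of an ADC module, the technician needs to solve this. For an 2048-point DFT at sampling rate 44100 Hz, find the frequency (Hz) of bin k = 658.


Frequency of DFT bin k:
f_k = k * fs / N
    = 658 * 44100 / 2048
    = 29017800 / 2048
    = 14168.848 Hz

14168.848 Hz


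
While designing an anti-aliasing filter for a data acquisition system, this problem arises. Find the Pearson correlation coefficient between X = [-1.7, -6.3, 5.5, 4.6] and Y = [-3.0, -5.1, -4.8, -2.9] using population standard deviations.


Pearson correlation coefficient (population):
r = cov(X,Y) / (std(X) * std(Y))
Mean X = 0.525, Mean Y = -3.95
Cov(X,Y) = 1.44625
Std(X) = 4.818908, Std(Y) = 1.006231
r = 0.2983

0.2983


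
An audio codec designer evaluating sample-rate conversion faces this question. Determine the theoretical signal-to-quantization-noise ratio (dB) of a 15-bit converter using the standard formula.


Theoretical SNR for a full-scale sinusoid:
SNR = 6.02 * N + 1.76
    = 6.02 * 15 + 1.76
    = 90.3 + 1.76
    = 92.06 dB

92.06 dB


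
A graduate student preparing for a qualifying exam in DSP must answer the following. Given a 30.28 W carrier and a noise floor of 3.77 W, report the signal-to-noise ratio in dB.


SNR in decibels:
SNR = 10 * log10(Ps / Pn)
    = 10 * log10(30.28 / 3.77)
    = 10 * log10(8.0318)
    = 10 * 0.9048
    = 9.05 dB

9.05 dB


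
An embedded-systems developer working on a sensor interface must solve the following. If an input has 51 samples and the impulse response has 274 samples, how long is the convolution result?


Linear convolution output length:
L = N + M - 1
  = 51 + 274 - 1
  = 324 samples

324


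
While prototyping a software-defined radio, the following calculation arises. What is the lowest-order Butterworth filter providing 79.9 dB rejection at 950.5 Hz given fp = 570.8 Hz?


Butterworth filter order formula:
n = log10(10^(A/10) - 1) / (2 * log10(f_stop/f_pass))
10^(79.9/10) - 1 = 97723721.0956
f_stop/f_pass = 950.5 / 570.8 = 1.6652
n = 18.0387 -> ceil = 19

19


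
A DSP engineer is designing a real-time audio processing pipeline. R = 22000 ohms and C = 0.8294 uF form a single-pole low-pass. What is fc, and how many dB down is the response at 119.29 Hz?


Step 1 — cutoff frequency:
fc = 1 / (2*pi*R*C)
C = 0.8294 uF = 8.294e-07 F
fc = 1 / (2*pi*22000*8.294e-07)
   = 8.72235 Hz

Step 2 — magnitude at f = 119.29 Hz:
|H(f)| = 1 / sqrt(1 + (f/fc)^2)
f/fc = 119.29 / 8.72235 = 13.67636
|H| = 1 / sqrt(1 + 187.042823) = 0.0729242
|H|_dB = 20*log10(0.0729242) = -22.74 dB

fc = 8.72235 Hz; |H(119.29 Hz)| = -22.74 dB


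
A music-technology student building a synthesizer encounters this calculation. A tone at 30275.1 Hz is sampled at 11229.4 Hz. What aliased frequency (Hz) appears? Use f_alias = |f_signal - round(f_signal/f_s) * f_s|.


Compute the nearest integer multiple of fs to the signal:
n = round(30275.1 / 11229.4) = 3
f_alias = |30275.1 - 3 * 11229.4|
        = |30275.1 - 33688.2|
        = 3413.1 Hz

3413.1


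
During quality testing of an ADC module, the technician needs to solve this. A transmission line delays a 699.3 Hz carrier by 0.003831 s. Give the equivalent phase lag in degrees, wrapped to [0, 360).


Phase shift from frequency and time delay:
phi = 360 * f * t_delay
    = 360 * 699.3 * 0.003831
    = 964.45 degrees
    mod 360 = 244.45 degrees

244.45 degrees


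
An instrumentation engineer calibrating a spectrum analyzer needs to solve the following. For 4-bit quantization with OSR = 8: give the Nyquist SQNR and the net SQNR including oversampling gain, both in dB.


Step 1 — baseline SQNR at Nyquist:
SQNR_base = 6.02*N + 1.76
          = 6.02*4 + 1.76
          = 25.84 dB

Step 2 — oversampling processing gain:
G = 10*log10(OSR) = 10*log10(8) = 9.03 dB

Step 3 — total:
SQNR_total = 25.84 + 9.03 = 34.87 dB

Base SQNR = 25.84 dB; oversampled SQNR = 34.87 dB


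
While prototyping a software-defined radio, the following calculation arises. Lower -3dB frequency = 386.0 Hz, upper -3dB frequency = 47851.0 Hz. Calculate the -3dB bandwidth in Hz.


Bandwidth is the difference of -3dB frequencies:
BW = f_high - f_low
   = 47851.0 - 386.0
   = 47465.0 Hz

47465.0 Hz


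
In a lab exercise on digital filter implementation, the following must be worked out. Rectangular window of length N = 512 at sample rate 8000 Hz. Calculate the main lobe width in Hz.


Main lobe width for a rectangular window:
Width = 2 * fs / N
      = 2 * 8000 / 512
      = 16000 / 512
      = 31.25 Hz

31.25 Hz


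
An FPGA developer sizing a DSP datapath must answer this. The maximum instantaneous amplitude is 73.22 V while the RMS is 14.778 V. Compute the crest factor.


Crest factor is the ratio of peak to RMS:
CF = V_peak / V_rms
   = 73.22 / 14.778
   = 4.9547

4.9547


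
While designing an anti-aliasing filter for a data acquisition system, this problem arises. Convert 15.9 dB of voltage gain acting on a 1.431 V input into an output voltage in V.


Output voltage from dB gain:
V_out = V_in * 10^(gain_dB / 20)
      = 1.431 * 10^(15.9 / 20)
      = 1.431 * 6.237348
      = 8.9256 V

8.9256 V


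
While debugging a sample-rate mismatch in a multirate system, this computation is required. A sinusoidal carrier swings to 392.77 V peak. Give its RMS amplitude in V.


RMS voltage for a sinusoidal waveform:
V_rms = V_peak / sqrt(2)
      = 392.77 / 1.414214
      = 277.73 V

277.73 V


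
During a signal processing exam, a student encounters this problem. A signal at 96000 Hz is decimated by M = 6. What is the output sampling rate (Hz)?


Decimation reduces the sample rate:
fs_out = fs_in / M
       = 96000 / 6
       = 16000.0 Hz

16000.0 Hz


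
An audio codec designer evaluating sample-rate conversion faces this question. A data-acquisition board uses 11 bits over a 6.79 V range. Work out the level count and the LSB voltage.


Step 1 — number of quantization levels:
L = 2^N = 2^11 = 2048

Step 2 — LSB step size:
delta = Vfs / L
      = 6.79 / 2048
      = 0.00331543 V

Levels = 2048; step size = 0.00331543 V


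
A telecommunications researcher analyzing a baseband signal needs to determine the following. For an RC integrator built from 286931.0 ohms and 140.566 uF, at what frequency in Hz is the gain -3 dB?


Cutoff frequency of a first-order RC filter:
fc = 1 / (2 * pi * R * C)
C = 140.566 uF = 0.000140566 F
fc = 1 / (2 * pi * 286931.0 * 0.000140566)
   = 1 / 253.41809787656
   = 0.003946 Hz

0.003946 Hz


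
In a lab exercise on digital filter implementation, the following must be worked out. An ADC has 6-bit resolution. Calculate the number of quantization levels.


Number of quantization levels = 2^N
= 2^6
= 64

64


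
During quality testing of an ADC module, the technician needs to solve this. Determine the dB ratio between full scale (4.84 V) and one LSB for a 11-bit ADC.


Dynamic range from full-scale to LSB:
V_min = V_max / 2^bits = 4.84 / 2^11
DR = 20 * log10(V_max / V_min)
   = 20 * log10(2^11)
   = 20 * 11 * log10(2)
   = 66.23 dB

66.23 dB


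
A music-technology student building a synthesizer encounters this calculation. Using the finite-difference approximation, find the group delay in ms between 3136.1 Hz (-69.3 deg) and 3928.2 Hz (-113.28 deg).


Group delay from phase difference:
tau = -d(phi)/d(omega)
d(phi) = -43.98 deg = -0.767596 rad
d(omega) = 2*pi*(3928.2 - 3136.1) = 4976.9111 rad/s
tau = -(-0.767596) / 4976.9111
    = 0.1542 ms

0.1542 ms


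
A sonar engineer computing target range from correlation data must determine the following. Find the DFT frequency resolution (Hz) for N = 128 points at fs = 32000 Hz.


DFT frequency resolution:
df = fs / N
   = 32000 / 128
   = 250.0 Hz

250.0 Hz


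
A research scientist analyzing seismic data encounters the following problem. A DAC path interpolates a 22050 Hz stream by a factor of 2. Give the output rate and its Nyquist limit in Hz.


Step 1 — output sample rate after interpolation by L:
fs_out = L * fs_in = 2 * 22050 = 44100 Hz

Step 2 — Nyquist frequency of the output stream:
f_Nyq = fs_out / 2 = 44100 / 2 = 22050.0 Hz

fs_out = 44100 Hz; f_Nyquist = 22050.0 Hz


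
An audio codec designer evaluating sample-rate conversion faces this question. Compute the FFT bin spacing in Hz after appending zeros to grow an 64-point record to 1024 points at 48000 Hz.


Frequency resolution after zero-padding:
N_padded = 64 * 16 = 1024
df = fs / N_padded
   = 48000 / 1024
   = 46.875 Hz

46.875 Hz


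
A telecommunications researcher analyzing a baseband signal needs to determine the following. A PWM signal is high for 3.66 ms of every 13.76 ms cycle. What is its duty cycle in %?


Duty cycle as a percentage:
DC = (t_on / T) * 100
   = (3.66 / 13.76) * 100
   = 0.265988 * 100
   = 26.6 %

26.6 %


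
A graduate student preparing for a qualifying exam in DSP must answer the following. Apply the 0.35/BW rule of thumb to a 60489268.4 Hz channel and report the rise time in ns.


Rise time from bandwidth relationship:
tr = 0.35 / BW
   = 0.35 / 60489268.4
   = 5.786150325e-09 s
   = 5.7862 ns

5.7862 ns


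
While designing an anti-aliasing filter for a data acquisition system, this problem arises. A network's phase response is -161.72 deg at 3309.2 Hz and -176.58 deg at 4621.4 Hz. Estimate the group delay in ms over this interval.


Group delay from phase difference:
tau = -d(phi)/d(omega)
d(phi) = -14.86 deg = -0.259356 rad
d(omega) = 2*pi*(4621.4 - 3309.2) = 8244.7958 rad/s
tau = -(-0.259356) / 8244.7958
    = 0.0315 ms

0.0315 ms


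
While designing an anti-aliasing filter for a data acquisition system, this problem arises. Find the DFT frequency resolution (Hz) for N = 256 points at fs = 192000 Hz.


DFT frequency resolution:
df = fs / N
   = 192000 / 256
   = 750.0 Hz

750.0 Hz


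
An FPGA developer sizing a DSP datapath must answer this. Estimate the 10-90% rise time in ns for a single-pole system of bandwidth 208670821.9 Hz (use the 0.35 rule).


Rise time from bandwidth relationship:
tr = 0.35 / BW
   = 0.35 / 208670821.9
   = 1.677282894e-09 s
   = 1.6773 ns

1.6773 ns


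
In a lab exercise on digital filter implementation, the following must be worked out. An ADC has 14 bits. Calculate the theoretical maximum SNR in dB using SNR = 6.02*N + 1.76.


Theoretical SNR for a full-scale sinusoid:
SNR = 6.02 * N + 1.76
    = 6.02 * 14 + 1.76
    = 84.28 + 1.76
    = 86.04 dB

86.04 dB


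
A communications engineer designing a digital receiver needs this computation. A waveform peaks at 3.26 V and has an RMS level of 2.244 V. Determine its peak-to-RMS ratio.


Crest factor is the ratio of peak to RMS:
CF = V_peak / V_rms
   = 3.26 / 2.244
   = 1.4528

1.4528


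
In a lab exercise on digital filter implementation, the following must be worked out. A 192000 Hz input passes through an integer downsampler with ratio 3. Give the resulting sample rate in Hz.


Decimation reduces the sample rate:
fs_out = fs_in / M
       = 192000 / 3
       = 64000.0 Hz

64000.0 Hz


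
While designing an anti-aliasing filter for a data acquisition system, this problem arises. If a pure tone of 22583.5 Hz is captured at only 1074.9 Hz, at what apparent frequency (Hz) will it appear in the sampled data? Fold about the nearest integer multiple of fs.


Compute the nearest integer multiple of fs to the signal:
n = round(22583.5 / 1074.9) = 21
f_alias = |22583.5 - 21 * 1074.9|
        = |22583.5 - 22572.9|
        = 10.6 Hz

10.6


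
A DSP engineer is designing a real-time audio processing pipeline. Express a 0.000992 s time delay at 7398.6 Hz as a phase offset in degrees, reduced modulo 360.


Phase shift from frequency and time delay:
phi = 360 * f * t_delay
    = 360 * 7398.6 * 0.000992
    = 2642.19 degrees
    mod 360 = 122.19 degrees

122.19 degrees


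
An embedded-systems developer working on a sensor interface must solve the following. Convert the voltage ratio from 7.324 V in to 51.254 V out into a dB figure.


Voltage gain in dB:
G = 20 * log10(Vout / Vin)
  = 20 * log10(51.254 / 7.324)
  = 20 * log10(6.998088)
  = 20 * 0.844979
  = 16.9 dB

16.9 dB


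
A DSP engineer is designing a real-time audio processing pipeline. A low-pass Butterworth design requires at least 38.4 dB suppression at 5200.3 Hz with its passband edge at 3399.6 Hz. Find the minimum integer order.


Butterworth filter order formula:
n = log10(10^(A/10) - 1) / (2 * log10(f_stop/f_pass))
10^(38.4/10) - 1 = 6917.3097
f_stop/f_pass = 5200.3 / 3399.6 = 1.5297
n = 10.4007 -> ceil = 11

11


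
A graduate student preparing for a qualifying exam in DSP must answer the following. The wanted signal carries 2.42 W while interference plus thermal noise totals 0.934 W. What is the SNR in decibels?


SNR in decibels:
SNR = 10 * log10(Ps / Pn)
    = 10 * log10(2.42 / 0.934)
    = 10 * log10(2.591)
    = 10 * 0.4135
    = 4.13 dB

4.13 dB


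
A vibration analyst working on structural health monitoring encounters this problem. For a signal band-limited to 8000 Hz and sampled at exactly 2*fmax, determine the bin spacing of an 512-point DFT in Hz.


Step 1 — Nyquist sampling rate:
fs = 2 * fmax = 2 * 8000 = 16000 Hz

Step 2 — DFT bin spacing:
df = fs / N = 16000 / 512 = 31.25 Hz

31.25 Hz


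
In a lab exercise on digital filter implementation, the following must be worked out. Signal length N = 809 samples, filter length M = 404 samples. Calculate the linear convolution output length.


Linear convolution output length:
L = N + M - 1
  = 809 + 404 - 1
  = 1212 samples

1212


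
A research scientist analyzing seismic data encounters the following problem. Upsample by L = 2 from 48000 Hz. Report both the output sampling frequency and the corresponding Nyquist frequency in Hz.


Step 1 — output sample rate after interpolation by L:
fs_out = L * fs_in = 2 * 48000 = 96000 Hz

Step 2 — Nyquist frequency of the output stream:
f_Nyq = fs_out / 2 = 96000 / 2 = 48000.0 Hz

fs_out = 96000 Hz; f_Nyquist = 48000.0 Hz


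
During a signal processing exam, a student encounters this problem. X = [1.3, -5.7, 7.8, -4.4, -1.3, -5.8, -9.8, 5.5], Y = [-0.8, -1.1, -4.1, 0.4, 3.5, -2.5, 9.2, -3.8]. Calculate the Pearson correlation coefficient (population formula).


Pearson correlation coefficient (population):
r = cov(X,Y) / (std(X) * std(Y))
Mean X = -1.55, Mean Y = 0.1
Cov(X,Y) = -16.0475
Std(X) = 5.665466, Std(Y) = 4.127953
r = -0.6862

-0.6862


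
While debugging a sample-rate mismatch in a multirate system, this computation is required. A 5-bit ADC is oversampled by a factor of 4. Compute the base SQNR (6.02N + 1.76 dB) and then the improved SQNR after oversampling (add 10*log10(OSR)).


Step 1 — baseline SQNR at Nyquist:
SQNR_base = 6.02*N + 1.76
          = 6.02*5 + 1.76
          = 31.86 dB

Step 2 — oversampling processing gain:
G = 10*log10(OSR) = 10*log10(4) = 6.02 dB

Step 3 — total:
SQNR_total = 31.86 + 6.02 = 37.88 dB

Base SQNR = 31.86 dB; oversampled SQNR = 37.88 dB


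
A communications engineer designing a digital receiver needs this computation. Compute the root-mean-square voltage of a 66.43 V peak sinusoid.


RMS voltage for a sinusoidal waveform:
V_rms = V_peak / sqrt(2)
      = 66.43 / 1.414214
      = 46.973 V

46.973 V


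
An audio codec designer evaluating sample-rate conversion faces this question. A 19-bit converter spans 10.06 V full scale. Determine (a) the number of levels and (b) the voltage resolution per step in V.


Step 1 — number of quantization levels:
L = 2^N = 2^19 = 524288

Step 2 — LSB step size:
delta = Vfs / L
      = 10.06 / 524288
      = 1.919e-05 V

Levels = 524288; step size = 1.919e-05 V


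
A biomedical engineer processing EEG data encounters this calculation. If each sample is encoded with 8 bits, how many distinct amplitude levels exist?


Number of quantization levels = 2^N
= 2^8
= 256

256


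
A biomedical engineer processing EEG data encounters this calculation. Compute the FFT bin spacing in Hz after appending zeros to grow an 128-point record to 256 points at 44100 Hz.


Frequency resolution after zero-padding:
N_padded = 128 * 2 = 256
df = fs / N_padded
   = 44100 / 256
   = 172.2656 Hz

172.2656 Hz


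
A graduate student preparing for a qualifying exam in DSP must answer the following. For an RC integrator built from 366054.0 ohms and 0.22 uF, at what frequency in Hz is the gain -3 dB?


Cutoff frequency of a first-order RC filter:
fc = 1 / (2 * pi * R * C)
C = 0.22 uF = 2.2e-07 F
fc = 1 / (2 * pi * 366054.0 * 2.2e-07)
   = 1 / 0.50599672517555
   = 1.976297 Hz

1.976297 Hz


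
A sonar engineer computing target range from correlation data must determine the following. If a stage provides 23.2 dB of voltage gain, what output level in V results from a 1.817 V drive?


Output voltage from dB gain:
V_out = V_in * 10^(gain_dB / 20)
      = 1.817 * 10^(23.2 / 20)
      = 1.817 * 14.454398
      = 26.2636 V

26.2636 V


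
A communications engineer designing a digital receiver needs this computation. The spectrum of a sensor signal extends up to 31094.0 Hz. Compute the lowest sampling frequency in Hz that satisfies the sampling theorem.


The Nyquist rate is twice the maximum frequency component.
fs_min = 2 * fmax
      = 2 * 31094.0
      = 62188.0 Hz

62188.0


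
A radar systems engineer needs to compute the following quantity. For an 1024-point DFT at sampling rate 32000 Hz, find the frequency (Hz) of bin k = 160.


Frequency of DFT bin k:
f_k = k * fs / N
    = 160 * 32000 / 1024
    = 5120000 / 1024
    = 5000.0 Hz

5000.0 Hz


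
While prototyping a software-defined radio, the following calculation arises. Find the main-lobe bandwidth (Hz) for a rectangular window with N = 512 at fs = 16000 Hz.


Main lobe width for a rectangular window:
Width = 2 * fs / N
      = 2 * 16000 / 512
      = 32000 / 512
      = 62.5 Hz

62.5 Hz


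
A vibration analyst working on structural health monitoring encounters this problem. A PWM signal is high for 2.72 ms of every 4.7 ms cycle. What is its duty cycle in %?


Duty cycle as a percentage:
DC = (t_on / T) * 100
   = (2.72 / 4.7) * 100
   = 0.578723 * 100
   = 57.87 %

57.87 %


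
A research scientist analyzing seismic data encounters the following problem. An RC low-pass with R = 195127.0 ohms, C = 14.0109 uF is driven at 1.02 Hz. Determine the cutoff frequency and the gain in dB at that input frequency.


Step 1 — cutoff frequency:
fc = 1 / (2*pi*R*C)
C = 14.0109 uF = 1.40109e-05 F
fc = 1 / (2*pi*195127.0*1.40109e-05)
   = 0.0582152 Hz

Step 2 — magnitude at f = 1.02 Hz:
|H(f)| = 1 / sqrt(1 + (f/fc)^2)
f/fc = 1.02 / 0.0582152 = 17.521197
|H| = 1 / sqrt(1 + 306.992344) = 0.056981
|H|_dB = 20*log10(0.056981) = -24.89 dB

fc = 0.0582152 Hz; |H(1.02 Hz)| = -24.89 dB


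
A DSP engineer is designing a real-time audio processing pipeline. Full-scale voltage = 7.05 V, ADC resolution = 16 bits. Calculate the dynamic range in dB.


Dynamic range from full-scale to LSB:
V_min = V_max / 2^bits = 7.05 / 2^16
DR = 20 * log10(V_max / V_min)
   = 20 * log10(2^16)
   = 20 * 16 * log10(2)
   = 96.33 dB

96.33 dB


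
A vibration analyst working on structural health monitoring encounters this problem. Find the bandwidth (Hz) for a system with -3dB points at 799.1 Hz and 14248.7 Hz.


Bandwidth is the difference of -3dB frequencies:
BW = f_high - f_low
   = 14248.7 - 799.1
   = 13449.6 Hz

13449.6 Hz


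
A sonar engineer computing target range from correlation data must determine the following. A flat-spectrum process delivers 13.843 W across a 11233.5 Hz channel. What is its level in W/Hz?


Power spectral density:
PSD = P / BW
    = 13.843 / 11233.5
    = 0.0012323 W/Hz

0.0012323 W/Hz


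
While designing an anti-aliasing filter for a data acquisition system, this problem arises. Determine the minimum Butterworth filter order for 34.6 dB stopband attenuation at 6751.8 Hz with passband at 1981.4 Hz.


Butterworth filter order formula:
n = log10(10^(A/10) - 1) / (2 * log10(f_stop/f_pass))
10^(34.6/10) - 1 = 2883.0315
f_stop/f_pass = 6751.8 / 1981.4 = 3.4076
n = 3.249 -> ceil = 4

4


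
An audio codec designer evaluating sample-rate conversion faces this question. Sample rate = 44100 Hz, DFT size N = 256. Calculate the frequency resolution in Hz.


DFT frequency resolution:
df = fs / N
   = 44100 / 256
   = 172.2656 Hz

172.2656 Hz


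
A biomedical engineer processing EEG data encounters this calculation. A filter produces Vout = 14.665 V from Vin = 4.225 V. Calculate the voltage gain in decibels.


Voltage gain in dB:
G = 20 * log10(Vout / Vin)
  = 20 * log10(14.665 / 4.225)
  = 20 * log10(3.471006)
  = 20 * 0.540455
  = 10.81 dB

10.81 dB


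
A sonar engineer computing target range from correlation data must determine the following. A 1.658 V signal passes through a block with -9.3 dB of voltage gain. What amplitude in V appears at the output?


Output voltage from dB gain:
V_out = V_in * 10^(gain_dB / 20)
      = 1.658 * 10^(-9.3 / 20)
      = 1.658 * 0.342768
      = 0.5683 V

0.5683 V


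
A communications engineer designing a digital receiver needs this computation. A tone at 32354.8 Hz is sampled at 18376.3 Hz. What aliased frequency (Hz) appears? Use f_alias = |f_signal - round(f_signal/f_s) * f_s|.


Compute the nearest integer multiple of fs to the signal:
n = round(32354.8 / 18376.3) = 2
f_alias = |32354.8 - 2 * 18376.3|
        = |32354.8 - 36752.6|
        = 4397.8 Hz

4397.8


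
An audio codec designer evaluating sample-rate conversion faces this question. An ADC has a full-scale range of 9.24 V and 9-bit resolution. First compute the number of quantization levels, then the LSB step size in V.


Step 1 — number of quantization levels:
L = 2^N = 2^9 = 512

Step 2 — LSB step size:
delta = Vfs / L
      = 9.24 / 512
      = 0.01804688 V

Levels = 512; step size = 0.01804688 V


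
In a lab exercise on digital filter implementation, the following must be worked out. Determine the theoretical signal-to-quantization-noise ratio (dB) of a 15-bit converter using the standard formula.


Theoretical SNR for a full-scale sinusoid:
SNR = 6.02 * N + 1.76
    = 6.02 * 15 + 1.76
    = 90.3 + 1.76
    = 92.06 dB

92.06 dB


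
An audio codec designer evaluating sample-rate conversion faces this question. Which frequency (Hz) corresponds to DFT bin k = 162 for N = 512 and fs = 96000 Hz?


Frequency of DFT bin k:
f_k = k * fs / N
    = 162 * 96000 / 512
    = 15552000 / 512
    = 30375.0 Hz

30375.0 Hz


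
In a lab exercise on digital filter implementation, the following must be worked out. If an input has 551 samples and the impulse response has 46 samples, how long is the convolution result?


Linear convolution output length:
L = N + M - 1
  = 551 + 46 - 1
  = 596 samples

596


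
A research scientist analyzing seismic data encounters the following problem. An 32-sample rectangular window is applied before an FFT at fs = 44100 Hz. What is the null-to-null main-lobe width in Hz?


Main lobe width for a rectangular window:
Width = 2 * fs / N
      = 2 * 44100 / 32
      = 88200 / 32
      = 2756.25 Hz

2756.25 Hz


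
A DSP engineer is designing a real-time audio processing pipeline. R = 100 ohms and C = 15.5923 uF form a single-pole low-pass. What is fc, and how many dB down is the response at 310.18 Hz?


Step 1 — cutoff frequency:
fc = 1 / (2*pi*R*C)
C = 15.5923 uF = 1.55923e-05 F
fc = 1 / (2*pi*100*1.55923e-05)
   = 102.073 Hz

Step 2 — magnitude at f = 310.18 Hz:
|H(f)| = 1 / sqrt(1 + (f/fc)^2)
f/fc = 310.18 / 102.073 = 3.038806
|H| = 1 / sqrt(1 + 9.234342) = 0.3125864
|H|_dB = 20*log10(0.3125864) = -10.1 dB

fc = 102.073 Hz; |H(310.18 Hz)| = -10.1 dB


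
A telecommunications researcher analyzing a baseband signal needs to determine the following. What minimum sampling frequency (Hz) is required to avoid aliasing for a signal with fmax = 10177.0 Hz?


The Nyquist rate is twice the maximum frequency component.
fs_min = 2 * fmax
      = 2 * 10177.0
      = 20354.0 Hz

20354.0


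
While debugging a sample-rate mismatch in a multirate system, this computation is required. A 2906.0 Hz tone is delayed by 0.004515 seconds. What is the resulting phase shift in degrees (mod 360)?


Phase shift from frequency and time delay:
phi = 360 * f * t_delay
    = 360 * 2906.0 * 0.004515
    = 4723.41 degrees
    mod 360 = 43.41 degrees

43.41 degrees


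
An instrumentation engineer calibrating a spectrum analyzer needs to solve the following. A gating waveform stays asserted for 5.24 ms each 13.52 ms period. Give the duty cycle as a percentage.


Duty cycle as a percentage:
DC = (t_on / T) * 100
   = (5.24 / 13.52) * 100
   = 0.387574 * 100
   = 38.76 %

38.76 %


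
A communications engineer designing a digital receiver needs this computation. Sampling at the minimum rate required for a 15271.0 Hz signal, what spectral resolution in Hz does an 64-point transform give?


Step 1 — Nyquist sampling rate:
fs = 2 * fmax = 2 * 15271.0 = 30542.0 Hz

Step 2 — DFT bin spacing:
df = fs / N = 30542.0 / 64 = 477.2188 Hz

477.2188 Hz


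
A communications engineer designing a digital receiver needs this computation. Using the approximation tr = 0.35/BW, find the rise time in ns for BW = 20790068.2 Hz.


Rise time from bandwidth relationship:
tr = 0.35 / BW
   = 0.35 / 20790068.2
   = 1.683496161e-08 s
   = 16.835 ns

16.835 ns


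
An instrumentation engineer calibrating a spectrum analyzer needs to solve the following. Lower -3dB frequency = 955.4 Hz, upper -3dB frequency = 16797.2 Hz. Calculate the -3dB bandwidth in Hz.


Bandwidth is the difference of -3dB frequencies:
BW = f_high - f_low
   = 16797.2 - 955.4
   = 15841.8 Hz

15841.8 Hz


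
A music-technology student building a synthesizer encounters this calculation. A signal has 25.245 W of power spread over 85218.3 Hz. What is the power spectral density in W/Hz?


Power spectral density:
PSD = P / BW
    = 25.245 / 85218.3
    = 0.00029624 W/Hz

0.00029624 W/Hz


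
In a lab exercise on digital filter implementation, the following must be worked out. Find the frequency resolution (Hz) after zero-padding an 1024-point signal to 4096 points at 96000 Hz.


Frequency resolution after zero-padding:
N_padded = 1024 * 4 = 4096
df = fs / N_padded
   = 96000 / 4096
   = 23.4375 Hz

23.4375 Hz


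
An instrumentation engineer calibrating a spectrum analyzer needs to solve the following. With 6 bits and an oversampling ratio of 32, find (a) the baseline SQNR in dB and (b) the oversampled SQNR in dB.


Step 1 — baseline SQNR at Nyquist:
SQNR_base = 6.02*N + 1.76
          = 6.02*6 + 1.76
          = 37.88 dB

Step 2 — oversampling processing gain:
G = 10*log10(OSR) = 10*log10(32) = 15.05 dB

Step 3 — total:
SQNR_total = 37.88 + 15.05 = 52.93 dB

Base SQNR = 37.88 dB; oversampled SQNR = 52.93 dB


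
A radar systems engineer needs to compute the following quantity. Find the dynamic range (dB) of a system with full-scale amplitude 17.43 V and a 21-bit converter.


Dynamic range from full-scale to LSB:
V_min = V_max / 2^bits = 17.43 / 2^21
DR = 20 * log10(V_max / V_min)
   = 20 * log10(2^21)
   = 20 * 21 * log10(2)
   = 126.43 dB

126.43 dB


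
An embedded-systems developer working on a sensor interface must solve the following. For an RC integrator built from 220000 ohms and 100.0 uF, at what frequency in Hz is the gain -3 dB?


Cutoff frequency of a first-order RC filter:
fc = 1 / (2 * pi * R * C)
C = 100.0 uF = 0.0001 F
fc = 1 / (2 * pi * 220000 * 0.0001)
   = 1 / 138.23007675795
   = 0.007234 Hz

0.007234 Hz


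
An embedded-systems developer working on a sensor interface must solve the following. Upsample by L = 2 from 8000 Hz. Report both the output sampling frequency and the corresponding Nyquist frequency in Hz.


Step 1 — output sample rate after interpolation by L:
fs_out = L * fs_in = 2 * 8000 = 16000 Hz

Step 2 — Nyquist frequency of the output stream:
f_Nyq = fs_out / 2 = 16000 / 2 = 8000.0 Hz

fs_out = 16000 Hz; f_Nyquist = 8000.0 Hz


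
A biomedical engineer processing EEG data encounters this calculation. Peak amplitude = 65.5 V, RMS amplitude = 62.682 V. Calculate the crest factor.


Crest factor is the ratio of peak to RMS:
CF = V_peak / V_rms
   = 65.5 / 62.682
   = 1.045

1.045


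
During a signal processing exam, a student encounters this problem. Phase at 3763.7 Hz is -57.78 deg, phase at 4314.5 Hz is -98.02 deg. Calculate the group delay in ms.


Group delay from phase difference:
tau = -d(phi)/d(omega)
d(phi) = -40.24 deg = -0.70232 rad
d(omega) = 2*pi*(4314.5 - 3763.7) = 3460.7785 rad/s
tau = -(-0.70232) / 3460.7785
    = 0.2029 ms

0.2029 ms


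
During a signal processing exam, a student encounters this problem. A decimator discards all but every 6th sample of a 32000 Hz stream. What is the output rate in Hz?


Decimation reduces the sample rate:
fs_out = fs_in / M
       = 32000 / 6
       = 5333.3333 Hz

5333.3333 Hz


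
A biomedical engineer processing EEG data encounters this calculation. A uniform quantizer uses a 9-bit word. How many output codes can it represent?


Number of quantization levels = 2^N
= 2^9
= 512

512


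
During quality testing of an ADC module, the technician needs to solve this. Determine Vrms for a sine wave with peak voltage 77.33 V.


RMS voltage for a sinusoidal waveform:
V_rms = V_peak / sqrt(2)
      = 77.33 / 1.414214
      = 54.681 V

54.681 V


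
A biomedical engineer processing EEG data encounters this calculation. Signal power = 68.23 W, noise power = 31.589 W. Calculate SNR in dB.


SNR in decibels:
SNR = 10 * log10(Ps / Pn)
    = 10 * log10(68.23 / 31.589)
    = 10 * log10(2.1599)
    = 10 * 0.3344
    = 3.34 dB

3.34 dB


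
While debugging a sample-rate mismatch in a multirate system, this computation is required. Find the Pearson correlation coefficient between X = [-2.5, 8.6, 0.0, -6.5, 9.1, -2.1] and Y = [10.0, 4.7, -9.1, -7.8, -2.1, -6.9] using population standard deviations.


Pearson correlation coefficient (population):
r = cov(X,Y) / (std(X) * std(Y))
Mean X = 1.1, Mean Y = -1.8667
Cov(X,Y) = 12.303333
Std(X) = 5.808327, Std(Y) = 7.033886
r = 0.3011

0.3011


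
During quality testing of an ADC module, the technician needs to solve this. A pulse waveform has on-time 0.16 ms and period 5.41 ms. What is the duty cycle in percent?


Duty cycle as a percentage:
DC = (t_on / T) * 100
   = (0.16 / 5.41) * 100
   = 0.029575 * 100
   = 2.96 %

2.96 %


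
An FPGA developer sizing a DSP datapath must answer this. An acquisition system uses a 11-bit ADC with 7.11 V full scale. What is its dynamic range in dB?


Dynamic range from full-scale to LSB:
V_min = V_max / 2^bits = 7.11 / 2^11
DR = 20 * log10(V_max / V_min)
   = 20 * log10(2^11)
   = 20 * 11 * log10(2)
   = 66.23 dB

66.23 dB


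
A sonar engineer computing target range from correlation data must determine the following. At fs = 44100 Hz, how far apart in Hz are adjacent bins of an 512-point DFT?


DFT frequency resolution:
df = fs / N
   = 44100 / 512
   = 86.1328 Hz

86.1328 Hz


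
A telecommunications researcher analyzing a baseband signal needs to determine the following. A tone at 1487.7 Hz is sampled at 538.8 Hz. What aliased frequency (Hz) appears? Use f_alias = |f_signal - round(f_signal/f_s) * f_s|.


Compute the nearest integer multiple of fs to the signal:
n = round(1487.7 / 538.8) = 3
f_alias = |1487.7 - 3 * 538.8|
        = |1487.7 - 1616.4|
        = 128.7 Hz

128.7


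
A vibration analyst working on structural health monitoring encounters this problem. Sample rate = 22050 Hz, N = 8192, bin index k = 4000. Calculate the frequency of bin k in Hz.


Frequency of DFT bin k:
f_k = k * fs / N
    = 4000 * 22050 / 8192
    = 88200000 / 8192
    = 10766.602 Hz

10766.602 Hz


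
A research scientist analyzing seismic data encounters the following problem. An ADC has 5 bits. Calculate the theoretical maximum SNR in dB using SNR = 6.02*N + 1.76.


Theoretical SNR for a full-scale sinusoid:
SNR = 6.02 * N + 1.76
    = 6.02 * 5 + 1.76
    = 30.1 + 1.76
    = 31.86 dB

31.86 dB


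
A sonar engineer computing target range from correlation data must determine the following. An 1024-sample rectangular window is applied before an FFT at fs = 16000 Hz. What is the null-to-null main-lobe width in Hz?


Main lobe width for a rectangular window:
Width = 2 * fs / N
      = 2 * 16000 / 1024
      = 32000 / 1024
      = 31.25 Hz

31.25 Hz


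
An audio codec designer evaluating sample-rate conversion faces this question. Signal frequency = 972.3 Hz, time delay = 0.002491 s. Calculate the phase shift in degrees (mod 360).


Phase shift from frequency and time delay:
phi = 360 * f * t_delay
    = 360 * 972.3 * 0.002491
    = 871.92 degrees
    mod 360 = 151.92 degrees

151.92 degrees


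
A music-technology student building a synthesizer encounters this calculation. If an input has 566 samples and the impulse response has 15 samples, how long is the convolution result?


Linear convolution output length:
L = N + M - 1
  = 566 + 15 - 1
  = 580 samples

580


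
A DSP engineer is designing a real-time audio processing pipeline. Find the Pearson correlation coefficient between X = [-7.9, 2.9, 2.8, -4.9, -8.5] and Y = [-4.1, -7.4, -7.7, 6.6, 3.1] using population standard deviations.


Pearson correlation coefficient (population):
r = cov(X,Y) / (std(X) * std(Y))
Mean X = -3.12, Mean Y = -1.9
Cov(X,Y) = -19.792
Std(X) = 5.024898, Std(Y) = 5.761597
r = -0.6836

-0.6836


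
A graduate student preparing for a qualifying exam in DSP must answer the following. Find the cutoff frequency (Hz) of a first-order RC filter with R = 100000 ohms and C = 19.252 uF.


Cutoff frequency of a first-order RC filter:
fc = 1 / (2 * pi * R * C)
C = 19.252 uF = 1.9252e-05 F
fc = 1 / (2 * pi * 100000 * 1.9252e-05)
   = 1 / 12.096388353382
   = 0.082669 Hz

0.082669 Hz


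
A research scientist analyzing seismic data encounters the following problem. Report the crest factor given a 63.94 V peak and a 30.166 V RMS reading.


Crest factor is the ratio of peak to RMS:
CF = V_peak / V_rms
   = 63.94 / 30.166
   = 2.1196

2.1196
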